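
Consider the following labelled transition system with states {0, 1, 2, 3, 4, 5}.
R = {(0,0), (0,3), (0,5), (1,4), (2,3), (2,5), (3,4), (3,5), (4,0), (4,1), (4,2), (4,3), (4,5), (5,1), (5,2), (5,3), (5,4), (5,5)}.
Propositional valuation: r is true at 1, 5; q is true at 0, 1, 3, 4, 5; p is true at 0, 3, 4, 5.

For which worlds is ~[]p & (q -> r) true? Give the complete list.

5

Let φ = ~[]p & (q -> r). Evaluate φ at each world:
  0 (successors {0, 3, 5}): φ is false.
  1 (successors {4}): φ is false.
  2 (successors {3, 5}): φ is false.
  3 (successors {4, 5}): φ is false.
  4 (successors {0, 1, 2, 3, 5}): φ is false.
  5 (successors {1, 2, 3, 4, 5}): φ is true.
For instance, at 0:
  At 0: ~[]p is false, q -> r is false, so ~[]p & (q -> r) is false.
    At 0: []p is true, so ~[]p is false.
      At 0: []p requires p at every successor {0, 3, 5}.
        At 0: p is true.
        At 3: p is true.
        At 5: p is true.
      So []p is true at 0.
Satisfying worlds: {5}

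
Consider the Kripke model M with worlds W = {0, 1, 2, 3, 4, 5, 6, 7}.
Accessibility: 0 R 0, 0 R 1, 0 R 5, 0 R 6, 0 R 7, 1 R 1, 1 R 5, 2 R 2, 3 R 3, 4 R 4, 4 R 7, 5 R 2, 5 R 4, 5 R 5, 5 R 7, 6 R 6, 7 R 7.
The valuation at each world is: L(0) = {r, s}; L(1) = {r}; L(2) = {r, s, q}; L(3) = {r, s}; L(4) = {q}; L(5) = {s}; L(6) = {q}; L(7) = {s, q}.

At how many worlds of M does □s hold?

Let φ = □s. Evaluate φ at each world:
  0 (successors {0, 1, 5, 6, 7}): φ is false.
  1 (successors {1, 5}): φ is false.
  2 (successors {2}): φ is true.
  3 (successors {3}): φ is true.
  4 (successors {4, 7}): φ is false.
  5 (successors {2, 4, 5, 7}): φ is false.
  6 (successors {6}): φ is false.
  7 (successors {7}): φ is true.
For instance, at 7:
  At 7: □s requires s at every successor {7}.
    At 7: s is true.
  So □s is true at 7.
Satisfying worlds: {2, 3, 7}

3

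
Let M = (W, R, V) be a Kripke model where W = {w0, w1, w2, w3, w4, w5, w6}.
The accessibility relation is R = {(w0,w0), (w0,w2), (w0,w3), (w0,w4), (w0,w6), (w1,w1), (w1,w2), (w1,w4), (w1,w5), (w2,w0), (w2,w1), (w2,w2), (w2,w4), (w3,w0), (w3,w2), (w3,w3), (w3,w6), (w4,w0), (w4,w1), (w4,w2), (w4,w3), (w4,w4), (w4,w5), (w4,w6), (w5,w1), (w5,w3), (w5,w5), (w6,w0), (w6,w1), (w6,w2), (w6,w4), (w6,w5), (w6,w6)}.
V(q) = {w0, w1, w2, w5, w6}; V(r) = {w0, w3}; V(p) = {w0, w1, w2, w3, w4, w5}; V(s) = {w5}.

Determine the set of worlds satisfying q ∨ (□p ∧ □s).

Let φ = q ∨ (□p ∧ □s). Evaluate φ at each world:
  w0 (successors {w0, w2, w3, w4, w6}): φ is true.
  w1 (successors {w1, w2, w4, w5}): φ is true.
  w2 (successors {w0, w1, w2, w4}): φ is true.
  w3 (successors {w0, w2, w3, w6}): φ is false.
  w4 (successors {w0, w1, w2, w3, w4, w5, w6}): φ is false.
  w5 (successors {w1, w3, w5}): φ is true.
  w6 (successors {w0, w1, w2, w4, w5, w6}): φ is true.
For instance, at w2:
  At w2: q is true, □p ∧ □s is false, so q ∨ (□p ∧ □s) is true.
    At w2: □p is true, □s is false, so □p ∧ □s is false.
      At w2: □p requires p at every successor {w0, w1, w2, w4}.
        At w0: p is true.
        At w1: p is true.
        At w2: p is true.
        At w4: p is true.
      So □p is true at w2.
      At w2: □s requires s at every successor {w0, w1, w2, w4}.
        s fails at w0, so □s is false at w2.
Satisfying worlds: {w0, w1, w2, w5, w6}

w0, w1, w2, w5, w6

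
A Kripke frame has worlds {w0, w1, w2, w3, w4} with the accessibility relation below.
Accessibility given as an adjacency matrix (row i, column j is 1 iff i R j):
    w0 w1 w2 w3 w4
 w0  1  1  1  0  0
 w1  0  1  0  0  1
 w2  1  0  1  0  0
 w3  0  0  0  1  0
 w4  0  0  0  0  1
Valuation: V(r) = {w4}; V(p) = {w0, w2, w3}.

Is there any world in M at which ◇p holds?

Yes

Let φ = ◇p. Evaluate φ at each world:
  w0 (successors {w0, w1, w2}): φ is true.
  w1 (successors {w1, w4}): φ is false.
  w2 (successors {w0, w2}): φ is true.
  w3 (successors {w3}): φ is true.
  w4 (successors {w4}): φ is false.
Detail at w0 (witness):
  At w0: ◇p requires p at some successor in {w0, w1, w2}.
    p holds at w0, so ◇p is true at w0.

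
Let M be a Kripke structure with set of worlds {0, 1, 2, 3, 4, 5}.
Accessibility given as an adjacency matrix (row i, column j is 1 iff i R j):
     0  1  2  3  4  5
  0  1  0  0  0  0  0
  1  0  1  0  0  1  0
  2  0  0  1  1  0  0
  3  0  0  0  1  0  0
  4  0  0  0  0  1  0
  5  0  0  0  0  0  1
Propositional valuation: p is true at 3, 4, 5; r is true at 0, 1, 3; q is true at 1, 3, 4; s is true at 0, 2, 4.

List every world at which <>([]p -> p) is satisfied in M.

Let φ = <>([]p -> p). Evaluate φ at each world:
  0 (successors {0}): φ is true.
  1 (successors {1, 4}): φ is true.
  2 (successors {2, 3}): φ is true.
  3 (successors {3}): φ is true.
  4 (successors {4}): φ is true.
  5 (successors {5}): φ is true.
For instance, at 1:
  At 1: <>([]p -> p) requires []p -> p at some successor in {1, 4}.
    []p -> p holds at 1, so <>([]p -> p) is true at 1.
      At 1: []p is false, p is false, so []p -> p is true.
Satisfying worlds: {0, 1, 2, 3, 4, 5}

0, 1, 2, 3, 4, 5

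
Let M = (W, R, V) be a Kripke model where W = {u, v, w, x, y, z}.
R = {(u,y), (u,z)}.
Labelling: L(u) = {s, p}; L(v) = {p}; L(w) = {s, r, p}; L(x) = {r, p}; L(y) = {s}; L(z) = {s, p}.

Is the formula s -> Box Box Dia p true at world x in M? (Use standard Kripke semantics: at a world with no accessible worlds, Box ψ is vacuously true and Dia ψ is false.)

Recall that Box ψ holds at a world iff ψ holds at every accessible world, and Dia ψ holds iff ψ holds at some accessible world.
At x: s is false, Box Box Dia p is true, so s -> Box Box Dia p is true.
  At x: no accessible worlds, so Box Box Dia p holds vacuously.

Yes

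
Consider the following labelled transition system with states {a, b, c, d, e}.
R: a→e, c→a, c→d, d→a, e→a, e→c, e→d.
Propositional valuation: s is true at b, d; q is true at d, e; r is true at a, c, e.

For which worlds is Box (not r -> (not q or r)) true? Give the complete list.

a, b, d

Let φ = Box (not r -> (not q or r)). Evaluate φ at each world:
  a (successors {e}): φ is true.
  b (successors ∅): φ is true.
  c (successors {a, d}): φ is false.
  d (successors {a}): φ is true.
  e (successors {a, c, d}): φ is false.
For instance, at d:
  At d: Box (not r -> (not q or r)) requires not r -> (not q or r) at every successor {a}.
    At a: not r -> (not q or r) is true.
  So Box (not r -> (not q or r)) is true at d.
Satisfying worlds: {a, b, d}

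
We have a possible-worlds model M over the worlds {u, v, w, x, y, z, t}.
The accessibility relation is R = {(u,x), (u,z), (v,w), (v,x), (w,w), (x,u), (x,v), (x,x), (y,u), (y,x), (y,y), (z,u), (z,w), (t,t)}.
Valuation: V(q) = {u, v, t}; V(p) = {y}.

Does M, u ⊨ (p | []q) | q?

Yes

Recall that []ψ holds at a world iff ψ holds at every accessible world, and <>ψ holds iff ψ holds at some accessible world.
At u: p | []q is false, q is true, so (p | []q) | q is true.
  At u: p is false, []q is false, so p | []q is false.
    At u: []q requires q at every successor {x, z}.
      q fails at x, so []q is false at u.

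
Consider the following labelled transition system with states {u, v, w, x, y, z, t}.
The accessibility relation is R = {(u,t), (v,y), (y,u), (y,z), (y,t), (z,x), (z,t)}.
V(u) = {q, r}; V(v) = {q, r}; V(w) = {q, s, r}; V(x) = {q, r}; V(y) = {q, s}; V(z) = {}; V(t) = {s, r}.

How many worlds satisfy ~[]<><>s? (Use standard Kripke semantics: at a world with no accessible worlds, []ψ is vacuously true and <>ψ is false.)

3

Let φ = ~[]<><>s. Evaluate φ at each world:
  u (successors {t}): φ is true.
  v (successors {y}): φ is false.
  w (successors ∅): φ is false.
  x (successors ∅): φ is false.
  y (successors {u, z, t}): φ is true.
  z (successors {x, t}): φ is true.
  t (successors ∅): φ is false.
For instance, at z:
  At z: []<><>s is false, so ~[]<><>s is true.
    At z: []<><>s requires <><>s at every successor {x, t}.
      <><>s fails at x, so []<><>s is false at z.
Satisfying worlds: {u, y, z}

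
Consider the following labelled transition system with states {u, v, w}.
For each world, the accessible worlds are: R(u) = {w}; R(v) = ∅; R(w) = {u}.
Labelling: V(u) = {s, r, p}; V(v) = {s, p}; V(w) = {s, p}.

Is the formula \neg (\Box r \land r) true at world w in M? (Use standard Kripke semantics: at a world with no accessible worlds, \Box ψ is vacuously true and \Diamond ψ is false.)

At w: \Box r \land r is false, so \neg (\Box r \land r) is true.
  At w: \Box r is true, r is false, so \Box r \land r is false.
    At w: \Box r requires r at every successor {u}.
      At u: r is true.
    So \Box r is true at w.

Yes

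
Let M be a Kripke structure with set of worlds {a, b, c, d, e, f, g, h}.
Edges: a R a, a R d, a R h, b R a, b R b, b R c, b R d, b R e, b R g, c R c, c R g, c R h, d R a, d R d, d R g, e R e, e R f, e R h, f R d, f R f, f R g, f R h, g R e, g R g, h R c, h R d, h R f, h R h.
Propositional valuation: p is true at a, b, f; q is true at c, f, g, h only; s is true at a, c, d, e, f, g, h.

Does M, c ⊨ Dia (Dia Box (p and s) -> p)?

At c: Dia (Dia Box (p and s) -> p) requires Dia Box (p and s) -> p at some successor in {c, g, h}.
  Dia Box (p and s) -> p holds at c, so Dia (Dia Box (p and s) -> p) is true at c.
    At c: Dia Box (p and s) is false, p is false, so Dia Box (p and s) -> p is true.
      At c: Dia Box (p and s) requires Box (p and s) at some successor in {c, g, h}.
        At c: Box (p and s) is false.
        At g: Box (p and s) is false.
        At h: Box (p and s) is false.
      So Dia Box (p and s) is false at c.

Yes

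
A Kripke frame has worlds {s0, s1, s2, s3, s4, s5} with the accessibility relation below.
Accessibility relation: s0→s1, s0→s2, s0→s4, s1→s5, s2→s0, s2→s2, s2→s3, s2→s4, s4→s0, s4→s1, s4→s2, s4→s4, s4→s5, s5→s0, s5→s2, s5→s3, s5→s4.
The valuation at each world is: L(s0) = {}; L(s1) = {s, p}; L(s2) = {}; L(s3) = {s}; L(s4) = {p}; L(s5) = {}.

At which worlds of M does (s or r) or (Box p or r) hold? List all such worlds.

Recall that Box ψ holds at a world iff ψ holds at every accessible world, and Dia ψ holds iff ψ holds at some accessible world.
Let φ = (s or r) or (Box p or r). Evaluate φ at each world:
  s0 (successors {s1, s2, s4}): φ is false.
  s1 (successors {s5}): φ is true.
  s2 (successors {s0, s2, s3, s4}): φ is false.
  s3 (successors ∅): φ is true.
  s4 (successors {s0, s1, s2, s4, s5}): φ is false.
  s5 (successors {s0, s2, s3, s4}): φ is false.
For instance, at s5:
  At s5: s or r is false, Box p or r is false, so (s or r) or (Box p or r) is false.
    At s5: Box p is false, r is false, so Box p or r is false.
      At s5: Box p requires p at every successor {s0, s2, s3, s4}.
        p fails at s0, so Box p is false at s5.
Satisfying worlds: {s1, s3}

s1, s3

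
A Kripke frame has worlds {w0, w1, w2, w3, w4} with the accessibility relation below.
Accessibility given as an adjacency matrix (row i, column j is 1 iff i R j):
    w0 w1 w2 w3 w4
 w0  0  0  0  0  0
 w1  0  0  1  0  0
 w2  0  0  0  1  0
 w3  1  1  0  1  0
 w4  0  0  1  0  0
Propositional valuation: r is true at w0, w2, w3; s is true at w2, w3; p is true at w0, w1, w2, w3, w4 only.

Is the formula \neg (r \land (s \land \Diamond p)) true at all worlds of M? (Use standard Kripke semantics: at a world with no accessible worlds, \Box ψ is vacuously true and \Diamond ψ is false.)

No

Recall that \Diamond ψ holds at a world iff ψ holds at some accessible world.
Let φ = \neg (r \land (s \land \Diamond p)). Evaluate φ at each world:
  w0 (successors ∅): φ is true.
  w1 (successors {w2}): φ is true.
  w2 (successors {w3}): φ is false.
  w3 (successors {w0, w1, w3}): φ is false.
  w4 (successors {w2}): φ is true.
Detail at w2 (counterexample):
  At w2: r \land (s \land \Diamond p) is true, so \neg (r \land (s \land \Diamond p)) is false.
    At w2: r is true, s \land \Diamond p is true, so r \land (s \land \Diamond p) is true.
      At w2: s is true, \Diamond p is true, so s \land \Diamond p is true.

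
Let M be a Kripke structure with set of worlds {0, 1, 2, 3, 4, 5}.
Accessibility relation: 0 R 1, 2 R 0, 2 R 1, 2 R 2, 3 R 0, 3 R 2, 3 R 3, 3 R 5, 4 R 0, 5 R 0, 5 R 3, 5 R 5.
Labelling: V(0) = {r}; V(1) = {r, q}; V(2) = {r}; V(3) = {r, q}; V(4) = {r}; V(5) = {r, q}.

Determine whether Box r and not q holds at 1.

No

At 1: Box r is true, not q is false, so Box r and not q is false.
  At 1: no accessible worlds, so Box r holds vacuously.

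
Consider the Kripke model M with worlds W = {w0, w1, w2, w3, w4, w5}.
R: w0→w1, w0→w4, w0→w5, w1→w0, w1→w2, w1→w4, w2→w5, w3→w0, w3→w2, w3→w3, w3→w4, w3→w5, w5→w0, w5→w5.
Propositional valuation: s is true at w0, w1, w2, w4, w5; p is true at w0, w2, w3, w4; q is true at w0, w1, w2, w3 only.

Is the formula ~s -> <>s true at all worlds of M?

Yes

Let φ = ~s -> <>s. Evaluate φ at each world:
  w0 (successors {w1, w4, w5}): φ is true.
  w1 (successors {w0, w2, w4}): φ is true.
  w2 (successors {w5}): φ is true.
  w3 (successors {w0, w2, w3, w4, w5}): φ is true.
  w4 (successors ∅): φ is true.
  w5 (successors {w0, w5}): φ is true.
For instance, at w3:
  At w3: ~s is true, <>s is true, so ~s -> <>s is true.
    At w3: <>s requires s at some successor in {w0, w2, w3, w4, w5}.
      s holds at w0, so <>s is true at w3.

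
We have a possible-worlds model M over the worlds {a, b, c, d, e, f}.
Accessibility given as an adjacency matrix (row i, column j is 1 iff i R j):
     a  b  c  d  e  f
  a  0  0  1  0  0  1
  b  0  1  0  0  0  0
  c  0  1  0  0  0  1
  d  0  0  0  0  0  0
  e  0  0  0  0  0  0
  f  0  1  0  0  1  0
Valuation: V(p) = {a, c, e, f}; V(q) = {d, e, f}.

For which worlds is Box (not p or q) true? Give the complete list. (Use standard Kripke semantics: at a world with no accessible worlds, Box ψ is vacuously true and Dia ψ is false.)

Let φ = Box (not p or q). Evaluate φ at each world:
  a (successors {c, f}): φ is false.
  b (successors {b}): φ is true.
  c (successors {b, f}): φ is true.
  d (successors ∅): φ is true.
  e (successors ∅): φ is true.
  f (successors {b, e}): φ is true.
For instance, at c:
  At c: Box (not p or q) requires not p or q at every successor {b, f}.
    At b: not p or q is true.
    At f: not p or q is true.
  So Box (not p or q) is true at c.
Satisfying worlds: {b, c, d, e, f}

b, c, d, e, f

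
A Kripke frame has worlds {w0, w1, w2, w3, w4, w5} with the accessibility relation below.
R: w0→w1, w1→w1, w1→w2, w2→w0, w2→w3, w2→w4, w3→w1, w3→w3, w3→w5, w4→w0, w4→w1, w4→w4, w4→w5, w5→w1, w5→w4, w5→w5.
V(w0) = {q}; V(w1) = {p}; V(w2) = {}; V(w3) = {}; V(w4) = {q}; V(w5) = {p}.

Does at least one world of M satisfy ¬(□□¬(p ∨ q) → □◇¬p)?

Let φ = ¬(□□¬(p ∨ q) → □◇¬p). Evaluate φ at each world:
  w0 (successors {w1}): φ is false.
  w1 (successors {w1, w2}): φ is false.
  w2 (successors {w0, w3, w4}): φ is false.
  w3 (successors {w1, w3, w5}): φ is false.
  w4 (successors {w0, w1, w4, w5}): φ is false.
  w5 (successors {w1, w4, w5}): φ is false.
For instance, at w5:
  At w5: □□¬(p ∨ q) → □◇¬p is true, so ¬(□□¬(p ∨ q) → □◇¬p) is false.
    At w5: □□¬(p ∨ q) is false, □◇¬p is true, so □□¬(p ∨ q) → □◇¬p is true.
      At w5: □□¬(p ∨ q) requires □¬(p ∨ q) at every successor {w1, w4, w5}.
        □¬(p ∨ q) fails at w1, so □□¬(p ∨ q) is false at w5.
      At w5: □◇¬p requires ◇¬p at every successor {w1, w4, w5}.
        At w1: ◇¬p is true.
        At w4: ◇¬p is true.
        At w5: ◇¬p is true.
      So □◇¬p is true at w5.

No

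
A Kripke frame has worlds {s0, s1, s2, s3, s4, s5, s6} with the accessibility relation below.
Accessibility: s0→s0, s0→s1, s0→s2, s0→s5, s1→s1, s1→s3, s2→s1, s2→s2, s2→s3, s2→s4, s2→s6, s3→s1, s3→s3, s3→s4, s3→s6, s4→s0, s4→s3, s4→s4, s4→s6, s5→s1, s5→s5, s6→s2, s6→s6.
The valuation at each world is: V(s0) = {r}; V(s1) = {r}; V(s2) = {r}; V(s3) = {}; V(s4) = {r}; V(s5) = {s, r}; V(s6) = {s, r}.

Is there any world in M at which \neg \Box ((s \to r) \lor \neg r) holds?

No

Let φ = \neg \Box ((s \to r) \lor \neg r). Evaluate φ at each world:
  s0 (successors {s0, s1, s2, s5}): φ is false.
  s1 (successors {s1, s3}): φ is false.
  s2 (successors {s1, s2, s3, s4, s6}): φ is false.
  s3 (successors {s1, s3, s4, s6}): φ is false.
  s4 (successors {s0, s3, s4, s6}): φ is false.
  s5 (successors {s1, s5}): φ is false.
  s6 (successors {s2, s6}): φ is false.
For instance, at s6:
  At s6: \Box ((s \to r) \lor \neg r) is true, so \neg \Box ((s \to r) \lor \neg r) is false.
    At s6: \Box ((s \to r) \lor \neg r) requires (s \to r) \lor \neg r at every successor {s2, s6}.
      At s2: (s \to r) \lor \neg r is true.
      At s6: (s \to r) \lor \neg r is true.
    So \Box ((s \to r) \lor \neg r) is true at s6.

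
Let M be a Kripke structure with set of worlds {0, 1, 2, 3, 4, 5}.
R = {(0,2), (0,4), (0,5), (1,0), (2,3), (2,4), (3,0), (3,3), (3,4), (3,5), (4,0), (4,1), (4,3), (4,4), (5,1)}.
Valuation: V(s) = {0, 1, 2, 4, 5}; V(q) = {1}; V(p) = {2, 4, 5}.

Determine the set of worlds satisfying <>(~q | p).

Recall that <>ψ holds at a world iff ψ holds at some accessible world.
Let φ = <>(~q | p). Evaluate φ at each world:
  0 (successors {2, 4, 5}): φ is true.
  1 (successors {0}): φ is true.
  2 (successors {3, 4}): φ is true.
  3 (successors {0, 3, 4, 5}): φ is true.
  4 (successors {0, 1, 3, 4}): φ is true.
  5 (successors {1}): φ is false.
For instance, at 1:
  At 1: <>(~q | p) requires ~q | p at some successor in {0}.
    ~q | p holds at 0, so <>(~q | p) is true at 1.
Satisfying worlds: {0, 1, 2, 3, 4}

0, 1, 2, 3, 4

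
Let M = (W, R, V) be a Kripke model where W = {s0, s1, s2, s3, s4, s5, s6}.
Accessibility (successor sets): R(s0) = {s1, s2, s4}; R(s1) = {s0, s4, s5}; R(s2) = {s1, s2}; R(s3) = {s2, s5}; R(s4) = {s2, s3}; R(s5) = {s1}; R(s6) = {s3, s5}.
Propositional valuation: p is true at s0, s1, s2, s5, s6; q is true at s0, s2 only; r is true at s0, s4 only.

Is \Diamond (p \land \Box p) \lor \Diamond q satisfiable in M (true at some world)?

Let φ = \Diamond (p \land \Box p) \lor \Diamond q. Evaluate φ at each world:
  s0 (successors {s1, s2, s4}): φ is true.
  s1 (successors {s0, s4, s5}): φ is true.
  s2 (successors {s1, s2}): φ is true.
  s3 (successors {s2, s5}): φ is true.
  s4 (successors {s2, s3}): φ is true.
  s5 (successors {s1}): φ is false.
  s6 (successors {s3, s5}): φ is true.
Detail at s0 (witness):
  At s0: \Diamond (p \land \Box p) is true, \Diamond q is true, so \Diamond (p \land \Box p) \lor \Diamond q is true.
    At s0: \Diamond (p \land \Box p) requires p \land \Box p at some successor in {s1, s2, s4}.
      p \land \Box p holds at s2, so \Diamond (p \land \Box p) is true at s0.
    At s0: \Diamond q requires q at some successor in {s1, s2, s4}.
      q holds at s2, so \Diamond q is true at s0.

Yes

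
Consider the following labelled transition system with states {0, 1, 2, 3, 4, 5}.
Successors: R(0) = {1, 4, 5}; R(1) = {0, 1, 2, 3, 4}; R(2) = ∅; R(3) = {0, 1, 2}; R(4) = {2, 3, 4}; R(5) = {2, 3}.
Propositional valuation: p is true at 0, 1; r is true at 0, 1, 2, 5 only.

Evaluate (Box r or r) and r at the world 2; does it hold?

At 2: Box r or r is true, r is true, so (Box r or r) and r is true.
  At 2: Box r is true, r is true, so Box r or r is true.
    At 2: no accessible worlds, so Box r holds vacuously.

Yes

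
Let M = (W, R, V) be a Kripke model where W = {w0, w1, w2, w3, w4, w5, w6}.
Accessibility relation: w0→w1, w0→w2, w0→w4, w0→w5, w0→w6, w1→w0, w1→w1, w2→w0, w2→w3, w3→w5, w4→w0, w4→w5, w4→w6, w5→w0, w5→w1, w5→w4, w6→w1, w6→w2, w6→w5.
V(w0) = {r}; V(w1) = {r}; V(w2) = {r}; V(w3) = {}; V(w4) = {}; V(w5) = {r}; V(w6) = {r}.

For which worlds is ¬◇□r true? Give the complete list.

Let φ = ¬◇□r. Evaluate φ at each world:
  w0 (successors {w1, w2, w4, w5, w6}): φ is false.
  w1 (successors {w0, w1}): φ is false.
  w2 (successors {w0, w3}): φ is false.
  w3 (successors {w5}): φ is true.
  w4 (successors {w0, w5, w6}): φ is false.
  w5 (successors {w0, w1, w4}): φ is false.
  w6 (successors {w1, w2, w5}): φ is false.
For instance, at w5:
  At w5: ◇□r is true, so ¬◇□r is false.
    At w5: ◇□r requires □r at some successor in {w0, w1, w4}.
      □r holds at w1, so ◇□r is true at w5.
Satisfying worlds: {w3}

w3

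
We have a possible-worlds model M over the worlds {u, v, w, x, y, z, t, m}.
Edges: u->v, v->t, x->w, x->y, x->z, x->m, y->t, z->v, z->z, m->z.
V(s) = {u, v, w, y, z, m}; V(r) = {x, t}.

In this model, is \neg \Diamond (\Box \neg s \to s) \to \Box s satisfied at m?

At m: \neg \Diamond (\Box \neg s \to s) is false, \Box s is true, so \neg \Diamond (\Box \neg s \to s) \to \Box s is true.
  At m: \Diamond (\Box \neg s \to s) is true, so \neg \Diamond (\Box \neg s \to s) is false.
    At m: \Diamond (\Box \neg s \to s) requires \Box \neg s \to s at some successor in {z}.
      \Box \neg s \to s holds at z, so \Diamond (\Box \neg s \to s) is true at m.
  At m: \Box s requires s at every successor {z}.
    At z: s is true.
  So \Box s is true at m.

Yes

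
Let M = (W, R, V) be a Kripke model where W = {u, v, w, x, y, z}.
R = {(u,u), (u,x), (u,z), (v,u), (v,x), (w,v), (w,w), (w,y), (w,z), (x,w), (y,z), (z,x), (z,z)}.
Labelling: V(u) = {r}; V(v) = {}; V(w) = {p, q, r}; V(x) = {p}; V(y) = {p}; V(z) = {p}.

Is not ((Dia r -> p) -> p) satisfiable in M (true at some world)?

No

Let φ = not ((Dia r -> p) -> p). Evaluate φ at each world:
  u (successors {u, x, z}): φ is false.
  v (successors {u, x}): φ is false.
  w (successors {v, w, y, z}): φ is false.
  x (successors {w}): φ is false.
  y (successors {z}): φ is false.
  z (successors {x, z}): φ is false.
For instance, at u:
  At u: (Dia r -> p) -> p is true, so not ((Dia r -> p) -> p) is false.
    At u: Dia r -> p is false, p is false, so (Dia r -> p) -> p is true.
      At u: Dia r is true, p is false, so Dia r -> p is false.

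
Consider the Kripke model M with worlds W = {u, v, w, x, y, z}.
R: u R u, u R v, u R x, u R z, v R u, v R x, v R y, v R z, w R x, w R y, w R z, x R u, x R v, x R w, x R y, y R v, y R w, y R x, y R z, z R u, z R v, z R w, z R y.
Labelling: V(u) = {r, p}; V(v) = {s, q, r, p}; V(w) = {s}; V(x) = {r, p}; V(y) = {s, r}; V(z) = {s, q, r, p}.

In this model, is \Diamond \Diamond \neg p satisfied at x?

Recall that \Diamond ψ holds at a world iff ψ holds at some accessible world.
At x: \Diamond \Diamond \neg p requires \Diamond \neg p at some successor in {u, v, w, y}.
  \Diamond \neg p holds at v, so \Diamond \Diamond \neg p is true at x.
    At v: \Diamond \neg p requires \neg p at some successor in {u, x, y, z}.
      \neg p holds at y, so \Diamond \neg p is true at v.

Yes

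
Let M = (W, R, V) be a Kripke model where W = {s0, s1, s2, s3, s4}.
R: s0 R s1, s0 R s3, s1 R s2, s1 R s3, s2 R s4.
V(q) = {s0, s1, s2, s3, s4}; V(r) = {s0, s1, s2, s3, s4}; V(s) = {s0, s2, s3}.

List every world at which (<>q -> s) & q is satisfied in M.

Let φ = (<>q -> s) & q. Evaluate φ at each world:
  s0 (successors {s1, s3}): φ is true.
  s1 (successors {s2, s3}): φ is false.
  s2 (successors {s4}): φ is true.
  s3 (successors ∅): φ is true.
  s4 (successors ∅): φ is true.
For instance, at s0:
  At s0: <>q -> s is true, q is true, so (<>q -> s) & q is true.
    At s0: <>q is true, s is true, so <>q -> s is true.
      At s0: <>q requires q at some successor in {s1, s3}.
        q holds at s1, so <>q is true at s0.
Satisfying worlds: {s0, s2, s3, s4}

s0, s2, s3, s4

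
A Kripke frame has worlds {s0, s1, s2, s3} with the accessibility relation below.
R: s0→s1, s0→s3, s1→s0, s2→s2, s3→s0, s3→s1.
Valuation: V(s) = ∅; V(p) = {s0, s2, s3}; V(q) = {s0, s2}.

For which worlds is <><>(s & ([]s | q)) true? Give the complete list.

none

Let φ = <><>(s & ([]s | q)). Evaluate φ at each world:
  s0 (successors {s1, s3}): φ is false.
  s1 (successors {s0}): φ is false.
  s2 (successors {s2}): φ is false.
  s3 (successors {s0, s1}): φ is false.
For instance, at s1:
  At s1: <><>(s & ([]s | q)) requires <>(s & ([]s | q)) at some successor in {s0}.
    At s0: <>(s & ([]s | q)) is false.
  So <><>(s & ([]s | q)) is false at s1.
Satisfying worlds: none.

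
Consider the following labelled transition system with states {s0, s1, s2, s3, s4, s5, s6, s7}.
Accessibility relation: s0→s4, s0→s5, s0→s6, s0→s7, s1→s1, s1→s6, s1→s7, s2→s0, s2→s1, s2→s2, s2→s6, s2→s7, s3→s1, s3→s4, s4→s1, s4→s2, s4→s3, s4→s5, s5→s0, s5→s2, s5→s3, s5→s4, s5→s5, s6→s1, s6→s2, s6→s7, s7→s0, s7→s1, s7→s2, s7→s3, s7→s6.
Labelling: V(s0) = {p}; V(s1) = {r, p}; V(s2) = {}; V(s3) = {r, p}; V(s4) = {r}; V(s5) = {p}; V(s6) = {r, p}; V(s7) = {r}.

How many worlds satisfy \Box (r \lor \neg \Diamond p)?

Let φ = \Box (r \lor \neg \Diamond p). Evaluate φ at each world:
  s0 (successors {s4, s5, s6, s7}): φ is false.
  s1 (successors {s1, s6, s7}): φ is true.
  s2 (successors {s0, s1, s2, s6, s7}): φ is false.
  s3 (successors {s1, s4}): φ is true.
  s4 (successors {s1, s2, s3, s5}): φ is false.
  s5 (successors {s0, s2, s3, s4, s5}): φ is false.
  s6 (successors {s1, s2, s7}): φ is false.
  s7 (successors {s0, s1, s2, s3, s6}): φ is false.
For instance, at s2:
  At s2: \Box (r \lor \neg \Diamond p) requires r \lor \neg \Diamond p at every successor {s0, s1, s2, s6, s7}.
    r \lor \neg \Diamond p fails at s0, so \Box (r \lor \neg \Diamond p) is false at s2.
      At s0: r is false, \neg \Diamond p is false, so r \lor \neg \Diamond p is false.
Satisfying worlds: {s1, s3}

2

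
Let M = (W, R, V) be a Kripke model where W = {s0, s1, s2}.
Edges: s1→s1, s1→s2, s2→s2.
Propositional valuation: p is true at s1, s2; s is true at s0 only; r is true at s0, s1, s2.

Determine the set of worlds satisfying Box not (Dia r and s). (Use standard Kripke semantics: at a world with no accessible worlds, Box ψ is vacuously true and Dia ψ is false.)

Let φ = Box not (Dia r and s). Evaluate φ at each world:
  s0 (successors ∅): φ is true.
  s1 (successors {s1, s2}): φ is true.
  s2 (successors {s2}): φ is true.
For instance, at s1:
  At s1: Box not (Dia r and s) requires not (Dia r and s) at every successor {s1, s2}.
      At s1: Dia r and s is false, so not (Dia r and s) is true.
      At s2: Dia r and s is false, so not (Dia r and s) is true.
  So Box not (Dia r and s) is true at s1.
Satisfying worlds: {s0, s1, s2}

s0, s1, s2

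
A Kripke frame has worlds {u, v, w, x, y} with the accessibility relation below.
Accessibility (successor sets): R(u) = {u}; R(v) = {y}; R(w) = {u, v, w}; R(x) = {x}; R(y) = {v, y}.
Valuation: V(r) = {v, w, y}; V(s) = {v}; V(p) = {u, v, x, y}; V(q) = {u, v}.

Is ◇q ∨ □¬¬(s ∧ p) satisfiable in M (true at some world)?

Let φ = ◇q ∨ □¬¬(s ∧ p). Evaluate φ at each world:
  u (successors {u}): φ is true.
  v (successors {y}): φ is false.
  w (successors {u, v, w}): φ is true.
  x (successors {x}): φ is false.
  y (successors {v, y}): φ is true.
Detail at u (witness):
  At u: ◇q is true, □¬¬(s ∧ p) is false, so ◇q ∨ □¬¬(s ∧ p) is true.
    At u: ◇q requires q at some successor in {u}.
      q holds at u, so ◇q is true at u.
    At u: □¬¬(s ∧ p) requires ¬¬(s ∧ p) at every successor {u}.
      ¬¬(s ∧ p) fails at u, so □¬¬(s ∧ p) is false at u.

Yes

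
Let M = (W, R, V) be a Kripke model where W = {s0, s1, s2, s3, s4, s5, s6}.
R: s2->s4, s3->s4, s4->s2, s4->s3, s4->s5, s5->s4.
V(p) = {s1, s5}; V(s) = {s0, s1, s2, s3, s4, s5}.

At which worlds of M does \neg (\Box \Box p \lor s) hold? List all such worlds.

Recall that \Box ψ holds at a world iff ψ holds at every accessible world, and \Diamond ψ holds iff ψ holds at some accessible world.
Let φ = \neg (\Box \Box p \lor s). Evaluate φ at each world:
  s0 (successors ∅): φ is false.
  s1 (successors ∅): φ is false.
  s2 (successors {s4}): φ is false.
  s3 (successors {s4}): φ is false.
  s4 (successors {s2, s3, s5}): φ is false.
  s5 (successors {s4}): φ is false.
  s6 (successors ∅): φ is false.
For instance, at s4:
  At s4: \Box \Box p \lor s is true, so \neg (\Box \Box p \lor s) is false.
    At s4: \Box \Box p is false, s is true, so \Box \Box p \lor s is true.
      At s4: \Box \Box p requires \Box p at every successor {s2, s3, s5}.
        \Box p fails at s2, so \Box \Box p is false at s4.
Satisfying worlds: none.

none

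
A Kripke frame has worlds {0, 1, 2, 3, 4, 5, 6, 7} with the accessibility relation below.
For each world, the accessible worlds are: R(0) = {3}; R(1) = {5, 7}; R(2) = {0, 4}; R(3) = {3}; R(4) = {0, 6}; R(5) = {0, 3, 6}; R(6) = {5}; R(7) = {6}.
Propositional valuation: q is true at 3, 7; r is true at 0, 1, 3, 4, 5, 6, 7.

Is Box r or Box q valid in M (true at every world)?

Yes

Recall that Box ψ holds at a world iff ψ holds at every accessible world, and Dia ψ holds iff ψ holds at some accessible world.
Let φ = Box r or Box q. Evaluate φ at each world:
  0 (successors {3}): φ is true.
  1 (successors {5, 7}): φ is true.
  2 (successors {0, 4}): φ is true.
  3 (successors {3}): φ is true.
  4 (successors {0, 6}): φ is true.
  5 (successors {0, 3, 6}): φ is true.
  6 (successors {5}): φ is true.
  7 (successors {6}): φ is true.
For instance, at 3:
  At 3: Box r is true, Box q is true, so Box r or Box q is true.
    At 3: Box r requires r at every successor {3}.
      At 3: r is true.
    So Box r is true at 3.
    At 3: Box q requires q at every successor {3}.
      At 3: q is true.
    So Box q is true at 3.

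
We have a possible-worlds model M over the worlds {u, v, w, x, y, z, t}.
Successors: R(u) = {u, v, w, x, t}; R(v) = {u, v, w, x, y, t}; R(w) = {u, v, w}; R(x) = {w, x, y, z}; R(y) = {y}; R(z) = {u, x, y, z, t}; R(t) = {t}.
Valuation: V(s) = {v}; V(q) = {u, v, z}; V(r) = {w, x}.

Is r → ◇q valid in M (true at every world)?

Yes

Let φ = r → ◇q. Evaluate φ at each world:
  u (successors {u, v, w, x, t}): φ is true.
  v (successors {u, v, w, x, y, t}): φ is true.
  w (successors {u, v, w}): φ is true.
  x (successors {w, x, y, z}): φ is true.
  y (successors {y}): φ is true.
  z (successors {u, x, y, z, t}): φ is true.
  t (successors {t}): φ is true.
For instance, at y:
  At y: r is false, ◇q is false, so r → ◇q is true.
    At y: ◇q requires q at some successor in {y}.
      At y: q is false.
    So ◇q is false at y.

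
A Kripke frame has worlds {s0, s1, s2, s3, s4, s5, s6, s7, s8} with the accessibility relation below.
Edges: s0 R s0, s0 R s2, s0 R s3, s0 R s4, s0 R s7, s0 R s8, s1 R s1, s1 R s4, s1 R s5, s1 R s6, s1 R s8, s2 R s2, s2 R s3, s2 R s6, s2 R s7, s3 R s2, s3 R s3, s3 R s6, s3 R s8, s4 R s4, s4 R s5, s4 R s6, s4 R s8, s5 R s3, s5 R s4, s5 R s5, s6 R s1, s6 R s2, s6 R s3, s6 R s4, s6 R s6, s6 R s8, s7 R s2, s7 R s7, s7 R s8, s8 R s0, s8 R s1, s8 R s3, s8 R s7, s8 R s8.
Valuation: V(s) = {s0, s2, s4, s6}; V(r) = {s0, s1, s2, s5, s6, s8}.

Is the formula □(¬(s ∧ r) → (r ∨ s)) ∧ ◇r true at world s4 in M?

Yes

Recall that □ψ holds at a world iff ψ holds at every accessible world, and ◇ψ holds iff ψ holds at some accessible world.
At s4: □(¬(s ∧ r) → (r ∨ s)) is true, ◇r is true, so □(¬(s ∧ r) → (r ∨ s)) ∧ ◇r is true.
  At s4: □(¬(s ∧ r) → (r ∨ s)) requires ¬(s ∧ r) → (r ∨ s) at every successor {s4, s5, s6, s8}.
    At s4: ¬(s ∧ r) → (r ∨ s) is true.
    At s5: ¬(s ∧ r) → (r ∨ s) is true.
    At s6: ¬(s ∧ r) → (r ∨ s) is true.
    At s8: ¬(s ∧ r) → (r ∨ s) is true.
  So □(¬(s ∧ r) → (r ∨ s)) is true at s4.
  At s4: ◇r requires r at some successor in {s4, s5, s6, s8}.
    r holds at s5, so ◇r is true at s4.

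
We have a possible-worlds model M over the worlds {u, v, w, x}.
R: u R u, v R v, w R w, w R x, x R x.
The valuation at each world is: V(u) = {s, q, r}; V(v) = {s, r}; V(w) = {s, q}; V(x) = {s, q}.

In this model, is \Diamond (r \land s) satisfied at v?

At v: \Diamond (r \land s) requires r \land s at some successor in {v}.
  r \land s holds at v, so \Diamond (r \land s) is true at v.

Yes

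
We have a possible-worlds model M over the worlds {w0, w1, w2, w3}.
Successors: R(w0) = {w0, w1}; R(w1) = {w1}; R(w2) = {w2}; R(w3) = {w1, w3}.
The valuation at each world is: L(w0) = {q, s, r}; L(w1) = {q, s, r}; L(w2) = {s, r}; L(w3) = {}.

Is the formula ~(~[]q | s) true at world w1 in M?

At w1: ~[]q | s is true, so ~(~[]q | s) is false.
  At w1: ~[]q is false, s is true, so ~[]q | s is true.
    At w1: []q is true, so ~[]q is false.
      At w1: []q requires q at every successor {w1}.
        At w1: q is true.
      So []q is true at w1.

No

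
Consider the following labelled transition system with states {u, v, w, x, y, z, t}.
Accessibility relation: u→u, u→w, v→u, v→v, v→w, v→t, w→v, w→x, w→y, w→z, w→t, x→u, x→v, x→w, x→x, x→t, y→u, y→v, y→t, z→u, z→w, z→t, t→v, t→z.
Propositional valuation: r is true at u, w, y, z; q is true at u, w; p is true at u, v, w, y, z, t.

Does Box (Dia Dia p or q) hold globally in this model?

Recall that Box ψ holds at a world iff ψ holds at every accessible world, and Dia ψ holds iff ψ holds at some accessible world.
Let φ = Box (Dia Dia p or q). Evaluate φ at each world:
  u (successors {u, w}): φ is true.
  v (successors {u, v, w, t}): φ is true.
  w (successors {v, x, y, z, t}): φ is true.
  x (successors {u, v, w, x, t}): φ is true.
  y (successors {u, v, t}): φ is true.
  z (successors {u, w, t}): φ is true.
  t (successors {v, z}): φ is true.
For instance, at t:
  At t: Box (Dia Dia p or q) requires Dia Dia p or q at every successor {v, z}.
      At v: Dia Dia p is true, q is false, so Dia Dia p or q is true.
      At z: Dia Dia p is true, q is false, so Dia Dia p or q is true.
  So Box (Dia Dia p or q) is true at t.

Yes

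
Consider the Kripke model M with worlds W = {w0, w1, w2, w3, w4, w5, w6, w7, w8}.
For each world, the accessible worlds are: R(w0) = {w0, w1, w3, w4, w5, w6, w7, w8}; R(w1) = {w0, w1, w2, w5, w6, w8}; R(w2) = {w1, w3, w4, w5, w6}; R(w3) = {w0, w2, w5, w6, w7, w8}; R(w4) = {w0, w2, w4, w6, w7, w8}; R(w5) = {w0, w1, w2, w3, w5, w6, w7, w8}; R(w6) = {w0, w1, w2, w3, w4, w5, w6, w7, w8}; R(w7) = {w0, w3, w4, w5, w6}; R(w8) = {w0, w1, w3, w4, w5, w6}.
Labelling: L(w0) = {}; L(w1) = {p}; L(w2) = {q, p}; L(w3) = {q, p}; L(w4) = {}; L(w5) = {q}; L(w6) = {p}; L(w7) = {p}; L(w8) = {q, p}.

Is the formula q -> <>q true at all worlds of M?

Yes

Let φ = q -> <>q. Evaluate φ at each world:
  w0 (successors {w0, w1, w3, w4, w5, w6, w7, w8}): φ is true.
  w1 (successors {w0, w1, w2, w5, w6, w8}): φ is true.
  w2 (successors {w1, w3, w4, w5, w6}): φ is true.
  w3 (successors {w0, w2, w5, w6, w7, w8}): φ is true.
  w4 (successors {w0, w2, w4, w6, w7, w8}): φ is true.
  w5 (successors {w0, w1, w2, w3, w5, w6, w7, w8}): φ is true.
  w6 (successors {w0, w1, w2, w3, w4, w5, w6, w7, w8}): φ is true.
  w7 (successors {w0, w3, w4, w5, w6}): φ is true.
  w8 (successors {w0, w1, w3, w4, w5, w6}): φ is true.
For instance, at w6:
  At w6: q is false, <>q is true, so q -> <>q is true.
    At w6: <>q requires q at some successor in {w0, w1, w2, w3, w4, w5, w6, w7, w8}.
      q holds at w2, so <>q is true at w6.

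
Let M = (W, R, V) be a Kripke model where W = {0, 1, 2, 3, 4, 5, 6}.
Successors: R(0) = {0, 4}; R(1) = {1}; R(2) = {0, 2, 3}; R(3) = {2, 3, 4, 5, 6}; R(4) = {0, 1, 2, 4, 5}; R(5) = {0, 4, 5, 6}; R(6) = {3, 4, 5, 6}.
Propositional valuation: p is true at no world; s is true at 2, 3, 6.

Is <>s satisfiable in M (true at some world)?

Yes

Recall that <>ψ holds at a world iff ψ holds at some accessible world.
Let φ = <>s. Evaluate φ at each world:
  0 (successors {0, 4}): φ is false.
  1 (successors {1}): φ is false.
  2 (successors {0, 2, 3}): φ is true.
  3 (successors {2, 3, 4, 5, 6}): φ is true.
  4 (successors {0, 1, 2, 4, 5}): φ is true.
  5 (successors {0, 4, 5, 6}): φ is true.
  6 (successors {3, 4, 5, 6}): φ is true.
Detail at 2 (witness):
  At 2: <>s requires s at some successor in {0, 2, 3}.
    s holds at 2, so <>s is true at 2.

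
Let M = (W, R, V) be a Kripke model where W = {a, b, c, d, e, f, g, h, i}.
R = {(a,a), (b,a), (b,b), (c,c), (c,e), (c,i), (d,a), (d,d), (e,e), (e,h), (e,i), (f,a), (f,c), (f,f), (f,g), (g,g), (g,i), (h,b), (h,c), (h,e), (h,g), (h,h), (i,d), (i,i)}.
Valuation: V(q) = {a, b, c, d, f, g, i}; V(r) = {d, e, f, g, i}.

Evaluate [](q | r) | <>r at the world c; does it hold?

Yes

At c: [](q | r) is true, <>r is true, so [](q | r) | <>r is true.
  At c: [](q | r) requires q | r at every successor {c, e, i}.
    At c: q | r is true.
    At e: q | r is true.
    At i: q | r is true.
  So [](q | r) is true at c.
  At c: <>r requires r at some successor in {c, e, i}.
    r holds at e, so <>r is true at c.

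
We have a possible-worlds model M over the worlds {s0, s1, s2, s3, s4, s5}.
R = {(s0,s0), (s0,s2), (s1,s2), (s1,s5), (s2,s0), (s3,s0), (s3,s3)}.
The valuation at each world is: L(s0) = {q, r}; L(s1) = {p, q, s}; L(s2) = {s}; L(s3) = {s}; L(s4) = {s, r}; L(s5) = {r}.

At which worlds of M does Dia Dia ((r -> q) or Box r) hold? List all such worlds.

Recall that Box ψ holds at a world iff ψ holds at every accessible world, and Dia ψ holds iff ψ holds at some accessible world.
Let φ = Dia Dia ((r -> q) or Box r). Evaluate φ at each world:
  s0 (successors {s0, s2}): φ is true.
  s1 (successors {s2, s5}): φ is true.
  s2 (successors {s0}): φ is true.
  s3 (successors {s0, s3}): φ is true.
  s4 (successors ∅): φ is false.
  s5 (successors ∅): φ is false.
For instance, at s1:
  At s1: Dia Dia ((r -> q) or Box r) requires Dia ((r -> q) or Box r) at some successor in {s2, s5}.
    Dia ((r -> q) or Box r) holds at s2, so Dia Dia ((r -> q) or Box r) is true at s1.
      At s2: Dia ((r -> q) or Box r) requires (r -> q) or Box r at some successor in {s0}.
        (r -> q) or Box r holds at s0, so Dia ((r -> q) or Box r) is true at s2.
Satisfying worlds: {s0, s1, s2, s3}

s0, s1, s2, s3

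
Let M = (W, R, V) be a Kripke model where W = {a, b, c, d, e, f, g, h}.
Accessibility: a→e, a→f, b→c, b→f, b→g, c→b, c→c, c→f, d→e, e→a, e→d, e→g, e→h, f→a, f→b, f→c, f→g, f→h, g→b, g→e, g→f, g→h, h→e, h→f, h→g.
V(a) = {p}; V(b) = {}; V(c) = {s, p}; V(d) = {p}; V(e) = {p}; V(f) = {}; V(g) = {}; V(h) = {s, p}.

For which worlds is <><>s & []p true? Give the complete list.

d

Recall that []ψ holds at a world iff ψ holds at every accessible world, and <>ψ holds iff ψ holds at some accessible world.
Let φ = <><>s & []p. Evaluate φ at each world:
  a (successors {e, f}): φ is false.
  b (successors {c, f, g}): φ is false.
  c (successors {b, c, f}): φ is false.
  d (successors {e}): φ is true.
  e (successors {a, d, g, h}): φ is false.
  f (successors {a, b, c, g, h}): φ is false.
  g (successors {b, e, f, h}): φ is false.
  h (successors {e, f, g}): φ is false.
For instance, at b:
  At b: <><>s is true, []p is false, so <><>s & []p is false.
    At b: <><>s requires <>s at some successor in {c, f, g}.
      <>s holds at c, so <><>s is true at b.
    At b: []p requires p at every successor {c, f, g}.
      p fails at f, so []p is false at b.
Satisfying worlds: {d}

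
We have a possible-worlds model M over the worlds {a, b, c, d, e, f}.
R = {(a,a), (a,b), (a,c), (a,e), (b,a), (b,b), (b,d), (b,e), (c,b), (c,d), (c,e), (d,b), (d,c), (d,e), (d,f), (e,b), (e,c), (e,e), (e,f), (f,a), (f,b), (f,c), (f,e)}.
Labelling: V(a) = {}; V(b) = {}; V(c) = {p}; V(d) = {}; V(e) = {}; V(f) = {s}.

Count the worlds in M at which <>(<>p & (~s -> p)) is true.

Let φ = <>(<>p & (~s -> p)). Evaluate φ at each world:
  a (successors {a, b, c, e}): φ is false.
  b (successors {a, b, d, e}): φ is false.
  c (successors {b, d, e}): φ is false.
  d (successors {b, c, e, f}): φ is true.
  e (successors {b, c, e, f}): φ is true.
  f (successors {a, b, c, e}): φ is false.
For instance, at c:
  At c: <>(<>p & (~s -> p)) requires <>p & (~s -> p) at some successor in {b, d, e}.
    At b: <>p & (~s -> p) is false.
    At d: <>p & (~s -> p) is false.
    At e: <>p & (~s -> p) is false.
  So <>(<>p & (~s -> p)) is false at c.
Satisfying worlds: {d, e}

2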